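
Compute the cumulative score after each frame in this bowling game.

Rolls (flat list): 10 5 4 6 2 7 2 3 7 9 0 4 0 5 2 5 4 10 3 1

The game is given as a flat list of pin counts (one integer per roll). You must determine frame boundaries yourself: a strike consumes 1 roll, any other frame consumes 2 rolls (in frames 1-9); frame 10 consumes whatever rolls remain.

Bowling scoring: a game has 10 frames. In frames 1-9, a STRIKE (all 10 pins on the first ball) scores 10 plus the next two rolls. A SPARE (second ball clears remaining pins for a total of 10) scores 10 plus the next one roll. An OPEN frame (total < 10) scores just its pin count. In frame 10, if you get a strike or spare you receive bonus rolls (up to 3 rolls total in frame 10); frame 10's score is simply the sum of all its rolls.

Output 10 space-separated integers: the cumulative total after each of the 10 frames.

Answer: 19 28 36 45 64 73 77 84 93 107

Derivation:
Frame 1: STRIKE. 10 + next two rolls (5+4) = 19. Cumulative: 19
Frame 2: OPEN (5+4=9). Cumulative: 28
Frame 3: OPEN (6+2=8). Cumulative: 36
Frame 4: OPEN (7+2=9). Cumulative: 45
Frame 5: SPARE (3+7=10). 10 + next roll (9) = 19. Cumulative: 64
Frame 6: OPEN (9+0=9). Cumulative: 73
Frame 7: OPEN (4+0=4). Cumulative: 77
Frame 8: OPEN (5+2=7). Cumulative: 84
Frame 9: OPEN (5+4=9). Cumulative: 93
Frame 10: STRIKE. Sum of all frame-10 rolls (10+3+1) = 14. Cumulative: 107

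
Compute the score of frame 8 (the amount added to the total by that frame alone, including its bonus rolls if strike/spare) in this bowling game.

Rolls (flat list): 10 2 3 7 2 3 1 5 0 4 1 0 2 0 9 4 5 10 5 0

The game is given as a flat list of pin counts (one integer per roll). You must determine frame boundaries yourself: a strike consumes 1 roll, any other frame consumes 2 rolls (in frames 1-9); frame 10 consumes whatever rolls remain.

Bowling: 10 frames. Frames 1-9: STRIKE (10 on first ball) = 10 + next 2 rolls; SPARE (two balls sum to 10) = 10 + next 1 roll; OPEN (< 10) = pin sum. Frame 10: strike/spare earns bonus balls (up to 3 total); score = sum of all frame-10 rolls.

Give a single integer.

Answer: 9

Derivation:
Frame 1: STRIKE. 10 + next two rolls (2+3) = 15. Cumulative: 15
Frame 2: OPEN (2+3=5). Cumulative: 20
Frame 3: OPEN (7+2=9). Cumulative: 29
Frame 4: OPEN (3+1=4). Cumulative: 33
Frame 5: OPEN (5+0=5). Cumulative: 38
Frame 6: OPEN (4+1=5). Cumulative: 43
Frame 7: OPEN (0+2=2). Cumulative: 45
Frame 8: OPEN (0+9=9). Cumulative: 54
Frame 9: OPEN (4+5=9). Cumulative: 63
Frame 10: STRIKE. Sum of all frame-10 rolls (10+5+0) = 15. Cumulative: 78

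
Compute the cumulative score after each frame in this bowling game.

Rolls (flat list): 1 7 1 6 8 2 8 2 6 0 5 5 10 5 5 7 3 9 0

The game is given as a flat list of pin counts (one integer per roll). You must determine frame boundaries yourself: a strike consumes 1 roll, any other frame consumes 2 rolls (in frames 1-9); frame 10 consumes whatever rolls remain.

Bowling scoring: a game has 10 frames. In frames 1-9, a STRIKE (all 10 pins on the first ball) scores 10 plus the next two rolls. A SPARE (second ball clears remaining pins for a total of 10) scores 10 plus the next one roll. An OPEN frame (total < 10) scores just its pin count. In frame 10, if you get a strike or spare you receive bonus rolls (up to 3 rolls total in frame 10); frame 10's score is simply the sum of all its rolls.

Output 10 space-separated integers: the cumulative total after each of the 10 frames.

Answer: 8 15 33 49 55 75 95 112 131 140

Derivation:
Frame 1: OPEN (1+7=8). Cumulative: 8
Frame 2: OPEN (1+6=7). Cumulative: 15
Frame 3: SPARE (8+2=10). 10 + next roll (8) = 18. Cumulative: 33
Frame 4: SPARE (8+2=10). 10 + next roll (6) = 16. Cumulative: 49
Frame 5: OPEN (6+0=6). Cumulative: 55
Frame 6: SPARE (5+5=10). 10 + next roll (10) = 20. Cumulative: 75
Frame 7: STRIKE. 10 + next two rolls (5+5) = 20. Cumulative: 95
Frame 8: SPARE (5+5=10). 10 + next roll (7) = 17. Cumulative: 112
Frame 9: SPARE (7+3=10). 10 + next roll (9) = 19. Cumulative: 131
Frame 10: OPEN. Sum of all frame-10 rolls (9+0) = 9. Cumulative: 140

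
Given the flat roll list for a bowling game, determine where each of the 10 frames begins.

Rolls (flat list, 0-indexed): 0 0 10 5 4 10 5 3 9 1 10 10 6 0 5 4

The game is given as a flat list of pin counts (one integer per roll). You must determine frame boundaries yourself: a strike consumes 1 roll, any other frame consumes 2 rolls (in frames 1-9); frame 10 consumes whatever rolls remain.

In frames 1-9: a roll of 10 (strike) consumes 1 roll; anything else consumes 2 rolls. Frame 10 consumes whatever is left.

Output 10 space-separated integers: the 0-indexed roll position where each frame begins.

Answer: 0 2 3 5 6 8 10 11 12 14

Derivation:
Frame 1 starts at roll index 0: rolls=0,0 (sum=0), consumes 2 rolls
Frame 2 starts at roll index 2: roll=10 (strike), consumes 1 roll
Frame 3 starts at roll index 3: rolls=5,4 (sum=9), consumes 2 rolls
Frame 4 starts at roll index 5: roll=10 (strike), consumes 1 roll
Frame 5 starts at roll index 6: rolls=5,3 (sum=8), consumes 2 rolls
Frame 6 starts at roll index 8: rolls=9,1 (sum=10), consumes 2 rolls
Frame 7 starts at roll index 10: roll=10 (strike), consumes 1 roll
Frame 8 starts at roll index 11: roll=10 (strike), consumes 1 roll
Frame 9 starts at roll index 12: rolls=6,0 (sum=6), consumes 2 rolls
Frame 10 starts at roll index 14: 2 remaining rolls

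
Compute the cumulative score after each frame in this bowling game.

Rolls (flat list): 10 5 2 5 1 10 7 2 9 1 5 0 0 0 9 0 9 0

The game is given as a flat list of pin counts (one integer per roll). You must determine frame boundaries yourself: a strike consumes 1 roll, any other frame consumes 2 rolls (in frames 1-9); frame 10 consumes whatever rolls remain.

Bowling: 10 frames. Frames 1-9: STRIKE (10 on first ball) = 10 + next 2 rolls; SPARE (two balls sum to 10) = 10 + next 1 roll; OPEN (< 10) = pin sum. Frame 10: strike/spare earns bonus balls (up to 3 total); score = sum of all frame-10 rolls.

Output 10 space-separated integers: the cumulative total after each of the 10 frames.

Frame 1: STRIKE. 10 + next two rolls (5+2) = 17. Cumulative: 17
Frame 2: OPEN (5+2=7). Cumulative: 24
Frame 3: OPEN (5+1=6). Cumulative: 30
Frame 4: STRIKE. 10 + next two rolls (7+2) = 19. Cumulative: 49
Frame 5: OPEN (7+2=9). Cumulative: 58
Frame 6: SPARE (9+1=10). 10 + next roll (5) = 15. Cumulative: 73
Frame 7: OPEN (5+0=5). Cumulative: 78
Frame 8: OPEN (0+0=0). Cumulative: 78
Frame 9: OPEN (9+0=9). Cumulative: 87
Frame 10: OPEN. Sum of all frame-10 rolls (9+0) = 9. Cumulative: 96

Answer: 17 24 30 49 58 73 78 78 87 96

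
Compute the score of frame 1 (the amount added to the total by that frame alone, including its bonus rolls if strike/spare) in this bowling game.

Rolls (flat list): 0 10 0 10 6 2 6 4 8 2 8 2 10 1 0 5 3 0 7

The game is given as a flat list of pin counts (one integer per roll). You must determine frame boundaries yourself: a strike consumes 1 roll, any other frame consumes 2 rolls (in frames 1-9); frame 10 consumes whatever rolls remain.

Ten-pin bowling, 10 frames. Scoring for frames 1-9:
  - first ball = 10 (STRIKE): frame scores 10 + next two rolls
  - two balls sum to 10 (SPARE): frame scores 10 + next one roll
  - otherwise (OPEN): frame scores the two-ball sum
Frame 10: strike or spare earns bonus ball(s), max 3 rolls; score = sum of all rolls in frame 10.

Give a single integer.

Answer: 10

Derivation:
Frame 1: SPARE (0+10=10). 10 + next roll (0) = 10. Cumulative: 10
Frame 2: SPARE (0+10=10). 10 + next roll (6) = 16. Cumulative: 26
Frame 3: OPEN (6+2=8). Cumulative: 34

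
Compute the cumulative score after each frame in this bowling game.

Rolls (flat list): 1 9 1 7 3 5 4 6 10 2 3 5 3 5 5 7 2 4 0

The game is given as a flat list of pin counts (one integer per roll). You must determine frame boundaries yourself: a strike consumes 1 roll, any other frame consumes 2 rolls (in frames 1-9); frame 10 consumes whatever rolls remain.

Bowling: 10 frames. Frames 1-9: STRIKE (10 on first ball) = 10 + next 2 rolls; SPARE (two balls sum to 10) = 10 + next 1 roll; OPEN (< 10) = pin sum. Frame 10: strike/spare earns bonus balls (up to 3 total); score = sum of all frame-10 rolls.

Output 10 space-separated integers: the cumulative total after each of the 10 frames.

Frame 1: SPARE (1+9=10). 10 + next roll (1) = 11. Cumulative: 11
Frame 2: OPEN (1+7=8). Cumulative: 19
Frame 3: OPEN (3+5=8). Cumulative: 27
Frame 4: SPARE (4+6=10). 10 + next roll (10) = 20. Cumulative: 47
Frame 5: STRIKE. 10 + next two rolls (2+3) = 15. Cumulative: 62
Frame 6: OPEN (2+3=5). Cumulative: 67
Frame 7: OPEN (5+3=8). Cumulative: 75
Frame 8: SPARE (5+5=10). 10 + next roll (7) = 17. Cumulative: 92
Frame 9: OPEN (7+2=9). Cumulative: 101
Frame 10: OPEN. Sum of all frame-10 rolls (4+0) = 4. Cumulative: 105

Answer: 11 19 27 47 62 67 75 92 101 105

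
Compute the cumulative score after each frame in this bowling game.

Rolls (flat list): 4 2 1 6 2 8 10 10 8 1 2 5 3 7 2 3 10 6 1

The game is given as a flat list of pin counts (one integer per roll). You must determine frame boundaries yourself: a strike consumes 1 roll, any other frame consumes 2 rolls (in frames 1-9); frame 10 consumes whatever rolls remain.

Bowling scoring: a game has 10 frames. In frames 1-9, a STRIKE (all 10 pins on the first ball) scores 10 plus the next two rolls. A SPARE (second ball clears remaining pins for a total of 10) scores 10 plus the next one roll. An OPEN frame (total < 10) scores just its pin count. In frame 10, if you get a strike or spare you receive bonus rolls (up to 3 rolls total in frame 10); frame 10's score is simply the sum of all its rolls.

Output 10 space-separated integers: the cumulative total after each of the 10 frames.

Answer: 6 13 33 61 80 89 96 108 113 130

Derivation:
Frame 1: OPEN (4+2=6). Cumulative: 6
Frame 2: OPEN (1+6=7). Cumulative: 13
Frame 3: SPARE (2+8=10). 10 + next roll (10) = 20. Cumulative: 33
Frame 4: STRIKE. 10 + next two rolls (10+8) = 28. Cumulative: 61
Frame 5: STRIKE. 10 + next two rolls (8+1) = 19. Cumulative: 80
Frame 6: OPEN (8+1=9). Cumulative: 89
Frame 7: OPEN (2+5=7). Cumulative: 96
Frame 8: SPARE (3+7=10). 10 + next roll (2) = 12. Cumulative: 108
Frame 9: OPEN (2+3=5). Cumulative: 113
Frame 10: STRIKE. Sum of all frame-10 rolls (10+6+1) = 17. Cumulative: 130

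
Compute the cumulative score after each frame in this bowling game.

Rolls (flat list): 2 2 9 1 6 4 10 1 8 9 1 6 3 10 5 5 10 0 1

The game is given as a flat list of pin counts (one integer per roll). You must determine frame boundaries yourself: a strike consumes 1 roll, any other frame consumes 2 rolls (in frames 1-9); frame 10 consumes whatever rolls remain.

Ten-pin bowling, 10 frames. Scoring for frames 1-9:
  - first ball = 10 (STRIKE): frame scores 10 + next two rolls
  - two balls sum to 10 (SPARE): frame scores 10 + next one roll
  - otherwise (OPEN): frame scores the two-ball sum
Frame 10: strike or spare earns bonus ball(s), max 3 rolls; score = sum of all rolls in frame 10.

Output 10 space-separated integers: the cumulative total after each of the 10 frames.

Frame 1: OPEN (2+2=4). Cumulative: 4
Frame 2: SPARE (9+1=10). 10 + next roll (6) = 16. Cumulative: 20
Frame 3: SPARE (6+4=10). 10 + next roll (10) = 20. Cumulative: 40
Frame 4: STRIKE. 10 + next two rolls (1+8) = 19. Cumulative: 59
Frame 5: OPEN (1+8=9). Cumulative: 68
Frame 6: SPARE (9+1=10). 10 + next roll (6) = 16. Cumulative: 84
Frame 7: OPEN (6+3=9). Cumulative: 93
Frame 8: STRIKE. 10 + next two rolls (5+5) = 20. Cumulative: 113
Frame 9: SPARE (5+5=10). 10 + next roll (10) = 20. Cumulative: 133
Frame 10: STRIKE. Sum of all frame-10 rolls (10+0+1) = 11. Cumulative: 144

Answer: 4 20 40 59 68 84 93 113 133 144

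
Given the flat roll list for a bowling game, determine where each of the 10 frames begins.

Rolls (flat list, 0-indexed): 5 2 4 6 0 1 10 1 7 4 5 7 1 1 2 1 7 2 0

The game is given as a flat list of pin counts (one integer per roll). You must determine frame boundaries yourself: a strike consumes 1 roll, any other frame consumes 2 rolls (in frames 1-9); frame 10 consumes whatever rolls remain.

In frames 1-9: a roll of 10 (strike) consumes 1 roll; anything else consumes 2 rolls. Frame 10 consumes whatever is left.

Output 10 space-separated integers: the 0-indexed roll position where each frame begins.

Answer: 0 2 4 6 7 9 11 13 15 17

Derivation:
Frame 1 starts at roll index 0: rolls=5,2 (sum=7), consumes 2 rolls
Frame 2 starts at roll index 2: rolls=4,6 (sum=10), consumes 2 rolls
Frame 3 starts at roll index 4: rolls=0,1 (sum=1), consumes 2 rolls
Frame 4 starts at roll index 6: roll=10 (strike), consumes 1 roll
Frame 5 starts at roll index 7: rolls=1,7 (sum=8), consumes 2 rolls
Frame 6 starts at roll index 9: rolls=4,5 (sum=9), consumes 2 rolls
Frame 7 starts at roll index 11: rolls=7,1 (sum=8), consumes 2 rolls
Frame 8 starts at roll index 13: rolls=1,2 (sum=3), consumes 2 rolls
Frame 9 starts at roll index 15: rolls=1,7 (sum=8), consumes 2 rolls
Frame 10 starts at roll index 17: 2 remaining rolls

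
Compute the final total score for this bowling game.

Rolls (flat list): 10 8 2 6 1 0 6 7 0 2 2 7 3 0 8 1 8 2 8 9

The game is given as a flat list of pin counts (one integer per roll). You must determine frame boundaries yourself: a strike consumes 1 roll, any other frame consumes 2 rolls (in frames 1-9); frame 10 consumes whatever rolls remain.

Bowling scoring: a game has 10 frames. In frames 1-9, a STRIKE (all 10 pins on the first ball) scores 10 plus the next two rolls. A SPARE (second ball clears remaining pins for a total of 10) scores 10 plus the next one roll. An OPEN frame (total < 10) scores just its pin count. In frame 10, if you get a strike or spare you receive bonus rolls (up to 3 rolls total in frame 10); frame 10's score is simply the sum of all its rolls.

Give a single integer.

Answer: 106

Derivation:
Frame 1: STRIKE. 10 + next two rolls (8+2) = 20. Cumulative: 20
Frame 2: SPARE (8+2=10). 10 + next roll (6) = 16. Cumulative: 36
Frame 3: OPEN (6+1=7). Cumulative: 43
Frame 4: OPEN (0+6=6). Cumulative: 49
Frame 5: OPEN (7+0=7). Cumulative: 56
Frame 6: OPEN (2+2=4). Cumulative: 60
Frame 7: SPARE (7+3=10). 10 + next roll (0) = 10. Cumulative: 70
Frame 8: OPEN (0+8=8). Cumulative: 78
Frame 9: OPEN (1+8=9). Cumulative: 87
Frame 10: SPARE. Sum of all frame-10 rolls (2+8+9) = 19. Cumulative: 106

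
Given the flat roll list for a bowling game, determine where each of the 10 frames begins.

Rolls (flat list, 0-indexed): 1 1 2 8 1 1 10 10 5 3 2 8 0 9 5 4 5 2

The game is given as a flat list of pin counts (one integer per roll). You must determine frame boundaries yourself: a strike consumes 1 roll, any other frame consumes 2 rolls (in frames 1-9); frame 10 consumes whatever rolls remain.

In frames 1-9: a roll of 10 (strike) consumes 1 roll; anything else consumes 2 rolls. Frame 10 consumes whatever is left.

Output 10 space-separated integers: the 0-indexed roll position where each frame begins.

Answer: 0 2 4 6 7 8 10 12 14 16

Derivation:
Frame 1 starts at roll index 0: rolls=1,1 (sum=2), consumes 2 rolls
Frame 2 starts at roll index 2: rolls=2,8 (sum=10), consumes 2 rolls
Frame 3 starts at roll index 4: rolls=1,1 (sum=2), consumes 2 rolls
Frame 4 starts at roll index 6: roll=10 (strike), consumes 1 roll
Frame 5 starts at roll index 7: roll=10 (strike), consumes 1 roll
Frame 6 starts at roll index 8: rolls=5,3 (sum=8), consumes 2 rolls
Frame 7 starts at roll index 10: rolls=2,8 (sum=10), consumes 2 rolls
Frame 8 starts at roll index 12: rolls=0,9 (sum=9), consumes 2 rolls
Frame 9 starts at roll index 14: rolls=5,4 (sum=9), consumes 2 rolls
Frame 10 starts at roll index 16: 2 remaining rolls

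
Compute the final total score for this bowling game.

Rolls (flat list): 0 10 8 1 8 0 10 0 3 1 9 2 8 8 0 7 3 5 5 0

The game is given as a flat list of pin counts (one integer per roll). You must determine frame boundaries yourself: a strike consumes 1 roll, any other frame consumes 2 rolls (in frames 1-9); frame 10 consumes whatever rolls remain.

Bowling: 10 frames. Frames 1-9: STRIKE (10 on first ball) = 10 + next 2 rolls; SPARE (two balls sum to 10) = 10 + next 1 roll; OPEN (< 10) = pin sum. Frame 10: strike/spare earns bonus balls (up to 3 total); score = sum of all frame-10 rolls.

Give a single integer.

Answer: 114

Derivation:
Frame 1: SPARE (0+10=10). 10 + next roll (8) = 18. Cumulative: 18
Frame 2: OPEN (8+1=9). Cumulative: 27
Frame 3: OPEN (8+0=8). Cumulative: 35
Frame 4: STRIKE. 10 + next two rolls (0+3) = 13. Cumulative: 48
Frame 5: OPEN (0+3=3). Cumulative: 51
Frame 6: SPARE (1+9=10). 10 + next roll (2) = 12. Cumulative: 63
Frame 7: SPARE (2+8=10). 10 + next roll (8) = 18. Cumulative: 81
Frame 8: OPEN (8+0=8). Cumulative: 89
Frame 9: SPARE (7+3=10). 10 + next roll (5) = 15. Cumulative: 104
Frame 10: SPARE. Sum of all frame-10 rolls (5+5+0) = 10. Cumulative: 114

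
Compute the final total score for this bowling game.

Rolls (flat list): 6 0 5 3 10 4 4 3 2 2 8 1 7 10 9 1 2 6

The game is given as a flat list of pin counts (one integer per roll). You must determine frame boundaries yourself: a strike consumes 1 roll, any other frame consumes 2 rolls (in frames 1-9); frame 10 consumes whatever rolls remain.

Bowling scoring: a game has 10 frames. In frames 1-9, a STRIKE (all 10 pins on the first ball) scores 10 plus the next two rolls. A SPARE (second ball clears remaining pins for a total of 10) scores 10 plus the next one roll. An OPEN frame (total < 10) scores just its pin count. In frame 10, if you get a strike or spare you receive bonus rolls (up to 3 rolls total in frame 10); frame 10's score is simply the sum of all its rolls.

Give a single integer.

Frame 1: OPEN (6+0=6). Cumulative: 6
Frame 2: OPEN (5+3=8). Cumulative: 14
Frame 3: STRIKE. 10 + next two rolls (4+4) = 18. Cumulative: 32
Frame 4: OPEN (4+4=8). Cumulative: 40
Frame 5: OPEN (3+2=5). Cumulative: 45
Frame 6: SPARE (2+8=10). 10 + next roll (1) = 11. Cumulative: 56
Frame 7: OPEN (1+7=8). Cumulative: 64
Frame 8: STRIKE. 10 + next two rolls (9+1) = 20. Cumulative: 84
Frame 9: SPARE (9+1=10). 10 + next roll (2) = 12. Cumulative: 96
Frame 10: OPEN. Sum of all frame-10 rolls (2+6) = 8. Cumulative: 104

Answer: 104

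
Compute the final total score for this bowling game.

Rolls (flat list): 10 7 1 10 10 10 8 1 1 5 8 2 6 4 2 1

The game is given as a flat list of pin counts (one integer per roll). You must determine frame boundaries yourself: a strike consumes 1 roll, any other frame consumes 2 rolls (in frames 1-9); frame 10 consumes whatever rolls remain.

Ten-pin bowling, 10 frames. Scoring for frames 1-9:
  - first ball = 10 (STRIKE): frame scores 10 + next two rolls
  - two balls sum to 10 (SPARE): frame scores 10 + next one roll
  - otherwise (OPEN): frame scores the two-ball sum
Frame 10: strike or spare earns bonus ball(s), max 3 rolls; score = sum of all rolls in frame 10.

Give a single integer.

Answer: 149

Derivation:
Frame 1: STRIKE. 10 + next two rolls (7+1) = 18. Cumulative: 18
Frame 2: OPEN (7+1=8). Cumulative: 26
Frame 3: STRIKE. 10 + next two rolls (10+10) = 30. Cumulative: 56
Frame 4: STRIKE. 10 + next two rolls (10+8) = 28. Cumulative: 84
Frame 5: STRIKE. 10 + next two rolls (8+1) = 19. Cumulative: 103
Frame 6: OPEN (8+1=9). Cumulative: 112
Frame 7: OPEN (1+5=6). Cumulative: 118
Frame 8: SPARE (8+2=10). 10 + next roll (6) = 16. Cumulative: 134
Frame 9: SPARE (6+4=10). 10 + next roll (2) = 12. Cumulative: 146
Frame 10: OPEN. Sum of all frame-10 rolls (2+1) = 3. Cumulative: 149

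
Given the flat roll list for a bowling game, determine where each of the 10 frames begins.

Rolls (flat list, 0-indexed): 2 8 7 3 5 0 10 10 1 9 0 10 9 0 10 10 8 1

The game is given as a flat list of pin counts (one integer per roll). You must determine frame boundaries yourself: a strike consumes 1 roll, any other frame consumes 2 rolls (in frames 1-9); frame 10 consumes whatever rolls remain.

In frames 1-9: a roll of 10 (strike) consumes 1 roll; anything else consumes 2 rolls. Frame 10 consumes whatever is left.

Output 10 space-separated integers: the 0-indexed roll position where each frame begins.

Frame 1 starts at roll index 0: rolls=2,8 (sum=10), consumes 2 rolls
Frame 2 starts at roll index 2: rolls=7,3 (sum=10), consumes 2 rolls
Frame 3 starts at roll index 4: rolls=5,0 (sum=5), consumes 2 rolls
Frame 4 starts at roll index 6: roll=10 (strike), consumes 1 roll
Frame 5 starts at roll index 7: roll=10 (strike), consumes 1 roll
Frame 6 starts at roll index 8: rolls=1,9 (sum=10), consumes 2 rolls
Frame 7 starts at roll index 10: rolls=0,10 (sum=10), consumes 2 rolls
Frame 8 starts at roll index 12: rolls=9,0 (sum=9), consumes 2 rolls
Frame 9 starts at roll index 14: roll=10 (strike), consumes 1 roll
Frame 10 starts at roll index 15: 3 remaining rolls

Answer: 0 2 4 6 7 8 10 12 14 15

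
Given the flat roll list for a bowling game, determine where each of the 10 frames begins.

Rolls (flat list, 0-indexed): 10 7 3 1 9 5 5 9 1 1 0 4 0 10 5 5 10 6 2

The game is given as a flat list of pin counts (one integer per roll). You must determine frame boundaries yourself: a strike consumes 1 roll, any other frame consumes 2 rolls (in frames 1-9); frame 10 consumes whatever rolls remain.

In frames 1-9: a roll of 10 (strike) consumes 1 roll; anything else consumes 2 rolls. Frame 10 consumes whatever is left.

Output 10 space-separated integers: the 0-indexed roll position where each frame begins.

Answer: 0 1 3 5 7 9 11 13 14 16

Derivation:
Frame 1 starts at roll index 0: roll=10 (strike), consumes 1 roll
Frame 2 starts at roll index 1: rolls=7,3 (sum=10), consumes 2 rolls
Frame 3 starts at roll index 3: rolls=1,9 (sum=10), consumes 2 rolls
Frame 4 starts at roll index 5: rolls=5,5 (sum=10), consumes 2 rolls
Frame 5 starts at roll index 7: rolls=9,1 (sum=10), consumes 2 rolls
Frame 6 starts at roll index 9: rolls=1,0 (sum=1), consumes 2 rolls
Frame 7 starts at roll index 11: rolls=4,0 (sum=4), consumes 2 rolls
Frame 8 starts at roll index 13: roll=10 (strike), consumes 1 roll
Frame 9 starts at roll index 14: rolls=5,5 (sum=10), consumes 2 rolls
Frame 10 starts at roll index 16: 3 remaining rolls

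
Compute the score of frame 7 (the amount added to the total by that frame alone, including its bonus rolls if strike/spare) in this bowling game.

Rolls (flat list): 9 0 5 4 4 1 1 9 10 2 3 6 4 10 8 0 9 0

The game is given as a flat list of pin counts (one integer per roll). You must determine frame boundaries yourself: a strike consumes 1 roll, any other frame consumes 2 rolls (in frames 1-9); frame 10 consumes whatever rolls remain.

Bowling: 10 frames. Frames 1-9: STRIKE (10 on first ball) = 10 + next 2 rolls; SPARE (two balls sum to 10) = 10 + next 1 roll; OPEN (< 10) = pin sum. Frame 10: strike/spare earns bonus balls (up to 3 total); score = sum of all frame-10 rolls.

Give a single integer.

Answer: 20

Derivation:
Frame 1: OPEN (9+0=9). Cumulative: 9
Frame 2: OPEN (5+4=9). Cumulative: 18
Frame 3: OPEN (4+1=5). Cumulative: 23
Frame 4: SPARE (1+9=10). 10 + next roll (10) = 20. Cumulative: 43
Frame 5: STRIKE. 10 + next two rolls (2+3) = 15. Cumulative: 58
Frame 6: OPEN (2+3=5). Cumulative: 63
Frame 7: SPARE (6+4=10). 10 + next roll (10) = 20. Cumulative: 83
Frame 8: STRIKE. 10 + next two rolls (8+0) = 18. Cumulative: 101
Frame 9: OPEN (8+0=8). Cumulative: 109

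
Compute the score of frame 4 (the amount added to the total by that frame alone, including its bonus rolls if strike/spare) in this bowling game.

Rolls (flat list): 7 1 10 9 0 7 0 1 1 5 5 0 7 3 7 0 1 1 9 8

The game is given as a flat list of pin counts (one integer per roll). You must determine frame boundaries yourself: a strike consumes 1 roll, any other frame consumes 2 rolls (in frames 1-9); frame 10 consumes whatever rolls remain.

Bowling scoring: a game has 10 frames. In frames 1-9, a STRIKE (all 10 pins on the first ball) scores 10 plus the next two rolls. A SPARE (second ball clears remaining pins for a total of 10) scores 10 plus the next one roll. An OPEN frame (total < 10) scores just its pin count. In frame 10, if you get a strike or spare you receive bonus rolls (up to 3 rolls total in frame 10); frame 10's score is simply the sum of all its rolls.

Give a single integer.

Answer: 7

Derivation:
Frame 1: OPEN (7+1=8). Cumulative: 8
Frame 2: STRIKE. 10 + next two rolls (9+0) = 19. Cumulative: 27
Frame 3: OPEN (9+0=9). Cumulative: 36
Frame 4: OPEN (7+0=7). Cumulative: 43
Frame 5: OPEN (1+1=2). Cumulative: 45
Frame 6: SPARE (5+5=10). 10 + next roll (0) = 10. Cumulative: 55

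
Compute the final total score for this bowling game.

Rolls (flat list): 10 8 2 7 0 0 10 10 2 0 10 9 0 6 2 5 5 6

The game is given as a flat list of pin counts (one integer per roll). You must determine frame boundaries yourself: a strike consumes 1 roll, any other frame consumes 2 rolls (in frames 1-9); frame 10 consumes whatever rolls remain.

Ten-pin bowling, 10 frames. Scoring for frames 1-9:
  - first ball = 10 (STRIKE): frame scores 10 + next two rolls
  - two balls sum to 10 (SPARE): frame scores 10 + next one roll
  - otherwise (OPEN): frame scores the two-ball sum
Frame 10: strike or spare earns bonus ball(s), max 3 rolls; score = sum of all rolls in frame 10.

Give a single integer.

Frame 1: STRIKE. 10 + next two rolls (8+2) = 20. Cumulative: 20
Frame 2: SPARE (8+2=10). 10 + next roll (7) = 17. Cumulative: 37
Frame 3: OPEN (7+0=7). Cumulative: 44
Frame 4: SPARE (0+10=10). 10 + next roll (10) = 20. Cumulative: 64
Frame 5: STRIKE. 10 + next two rolls (2+0) = 12. Cumulative: 76
Frame 6: OPEN (2+0=2). Cumulative: 78
Frame 7: STRIKE. 10 + next two rolls (9+0) = 19. Cumulative: 97
Frame 8: OPEN (9+0=9). Cumulative: 106
Frame 9: OPEN (6+2=8). Cumulative: 114
Frame 10: SPARE. Sum of all frame-10 rolls (5+5+6) = 16. Cumulative: 130

Answer: 130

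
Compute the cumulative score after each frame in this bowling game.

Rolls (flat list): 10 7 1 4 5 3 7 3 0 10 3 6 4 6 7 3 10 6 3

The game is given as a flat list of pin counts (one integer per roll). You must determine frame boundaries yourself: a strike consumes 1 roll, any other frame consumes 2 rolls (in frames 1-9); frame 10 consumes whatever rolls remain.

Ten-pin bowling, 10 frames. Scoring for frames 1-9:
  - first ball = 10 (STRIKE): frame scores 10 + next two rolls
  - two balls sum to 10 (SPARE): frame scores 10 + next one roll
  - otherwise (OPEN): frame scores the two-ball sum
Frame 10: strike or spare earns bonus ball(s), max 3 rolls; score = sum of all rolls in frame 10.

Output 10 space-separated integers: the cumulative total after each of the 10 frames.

Frame 1: STRIKE. 10 + next two rolls (7+1) = 18. Cumulative: 18
Frame 2: OPEN (7+1=8). Cumulative: 26
Frame 3: OPEN (4+5=9). Cumulative: 35
Frame 4: SPARE (3+7=10). 10 + next roll (3) = 13. Cumulative: 48
Frame 5: OPEN (3+0=3). Cumulative: 51
Frame 6: STRIKE. 10 + next two rolls (3+6) = 19. Cumulative: 70
Frame 7: OPEN (3+6=9). Cumulative: 79
Frame 8: SPARE (4+6=10). 10 + next roll (7) = 17. Cumulative: 96
Frame 9: SPARE (7+3=10). 10 + next roll (10) = 20. Cumulative: 116
Frame 10: STRIKE. Sum of all frame-10 rolls (10+6+3) = 19. Cumulative: 135

Answer: 18 26 35 48 51 70 79 96 116 135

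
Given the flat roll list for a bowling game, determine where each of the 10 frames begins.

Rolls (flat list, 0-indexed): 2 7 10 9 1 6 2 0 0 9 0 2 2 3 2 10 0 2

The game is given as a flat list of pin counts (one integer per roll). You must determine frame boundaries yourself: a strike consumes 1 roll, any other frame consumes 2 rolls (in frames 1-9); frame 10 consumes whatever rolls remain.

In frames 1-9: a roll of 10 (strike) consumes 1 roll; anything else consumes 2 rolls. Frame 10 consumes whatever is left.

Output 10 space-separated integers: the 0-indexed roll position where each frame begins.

Answer: 0 2 3 5 7 9 11 13 15 16

Derivation:
Frame 1 starts at roll index 0: rolls=2,7 (sum=9), consumes 2 rolls
Frame 2 starts at roll index 2: roll=10 (strike), consumes 1 roll
Frame 3 starts at roll index 3: rolls=9,1 (sum=10), consumes 2 rolls
Frame 4 starts at roll index 5: rolls=6,2 (sum=8), consumes 2 rolls
Frame 5 starts at roll index 7: rolls=0,0 (sum=0), consumes 2 rolls
Frame 6 starts at roll index 9: rolls=9,0 (sum=9), consumes 2 rolls
Frame 7 starts at roll index 11: rolls=2,2 (sum=4), consumes 2 rolls
Frame 8 starts at roll index 13: rolls=3,2 (sum=5), consumes 2 rolls
Frame 9 starts at roll index 15: roll=10 (strike), consumes 1 roll
Frame 10 starts at roll index 16: 2 remaining rolls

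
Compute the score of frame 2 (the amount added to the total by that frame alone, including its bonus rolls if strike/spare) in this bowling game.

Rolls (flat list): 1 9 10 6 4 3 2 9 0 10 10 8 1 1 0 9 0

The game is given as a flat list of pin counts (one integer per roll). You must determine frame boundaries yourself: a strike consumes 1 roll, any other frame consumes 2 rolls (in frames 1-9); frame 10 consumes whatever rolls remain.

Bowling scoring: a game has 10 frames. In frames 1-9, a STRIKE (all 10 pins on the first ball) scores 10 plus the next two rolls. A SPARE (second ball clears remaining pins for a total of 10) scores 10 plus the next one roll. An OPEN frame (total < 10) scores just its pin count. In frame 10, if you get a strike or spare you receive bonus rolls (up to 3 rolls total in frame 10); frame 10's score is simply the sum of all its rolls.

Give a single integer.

Answer: 20

Derivation:
Frame 1: SPARE (1+9=10). 10 + next roll (10) = 20. Cumulative: 20
Frame 2: STRIKE. 10 + next two rolls (6+4) = 20. Cumulative: 40
Frame 3: SPARE (6+4=10). 10 + next roll (3) = 13. Cumulative: 53
Frame 4: OPEN (3+2=5). Cumulative: 58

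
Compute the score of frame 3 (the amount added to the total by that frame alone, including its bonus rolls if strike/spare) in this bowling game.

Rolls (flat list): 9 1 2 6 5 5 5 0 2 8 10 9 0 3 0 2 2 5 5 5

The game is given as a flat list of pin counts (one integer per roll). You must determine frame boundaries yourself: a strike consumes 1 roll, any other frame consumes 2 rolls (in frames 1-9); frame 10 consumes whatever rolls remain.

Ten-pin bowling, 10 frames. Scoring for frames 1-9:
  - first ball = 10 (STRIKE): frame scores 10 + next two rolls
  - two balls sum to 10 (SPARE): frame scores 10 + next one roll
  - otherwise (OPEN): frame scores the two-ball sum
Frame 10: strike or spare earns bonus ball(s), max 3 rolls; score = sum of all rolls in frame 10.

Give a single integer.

Frame 1: SPARE (9+1=10). 10 + next roll (2) = 12. Cumulative: 12
Frame 2: OPEN (2+6=8). Cumulative: 20
Frame 3: SPARE (5+5=10). 10 + next roll (5) = 15. Cumulative: 35
Frame 4: OPEN (5+0=5). Cumulative: 40
Frame 5: SPARE (2+8=10). 10 + next roll (10) = 20. Cumulative: 60

Answer: 15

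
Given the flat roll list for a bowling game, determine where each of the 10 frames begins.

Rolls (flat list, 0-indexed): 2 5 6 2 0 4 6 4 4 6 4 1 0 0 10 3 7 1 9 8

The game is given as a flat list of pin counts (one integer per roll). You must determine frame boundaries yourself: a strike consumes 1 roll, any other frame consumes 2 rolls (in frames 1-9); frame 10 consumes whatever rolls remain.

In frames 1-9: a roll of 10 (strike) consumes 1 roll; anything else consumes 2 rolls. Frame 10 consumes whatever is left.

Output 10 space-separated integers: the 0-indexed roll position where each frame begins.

Frame 1 starts at roll index 0: rolls=2,5 (sum=7), consumes 2 rolls
Frame 2 starts at roll index 2: rolls=6,2 (sum=8), consumes 2 rolls
Frame 3 starts at roll index 4: rolls=0,4 (sum=4), consumes 2 rolls
Frame 4 starts at roll index 6: rolls=6,4 (sum=10), consumes 2 rolls
Frame 5 starts at roll index 8: rolls=4,6 (sum=10), consumes 2 rolls
Frame 6 starts at roll index 10: rolls=4,1 (sum=5), consumes 2 rolls
Frame 7 starts at roll index 12: rolls=0,0 (sum=0), consumes 2 rolls
Frame 8 starts at roll index 14: roll=10 (strike), consumes 1 roll
Frame 9 starts at roll index 15: rolls=3,7 (sum=10), consumes 2 rolls
Frame 10 starts at roll index 17: 3 remaining rolls

Answer: 0 2 4 6 8 10 12 14 15 17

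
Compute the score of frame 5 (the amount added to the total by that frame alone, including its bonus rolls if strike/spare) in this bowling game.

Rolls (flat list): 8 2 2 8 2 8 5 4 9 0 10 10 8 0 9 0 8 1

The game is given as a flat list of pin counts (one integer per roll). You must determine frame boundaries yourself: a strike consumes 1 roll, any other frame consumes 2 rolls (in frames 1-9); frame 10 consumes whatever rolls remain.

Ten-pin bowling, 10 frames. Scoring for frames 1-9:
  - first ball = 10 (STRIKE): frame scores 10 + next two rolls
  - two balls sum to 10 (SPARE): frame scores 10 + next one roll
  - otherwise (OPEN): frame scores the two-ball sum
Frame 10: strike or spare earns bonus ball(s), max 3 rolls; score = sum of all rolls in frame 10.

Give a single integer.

Answer: 9

Derivation:
Frame 1: SPARE (8+2=10). 10 + next roll (2) = 12. Cumulative: 12
Frame 2: SPARE (2+8=10). 10 + next roll (2) = 12. Cumulative: 24
Frame 3: SPARE (2+8=10). 10 + next roll (5) = 15. Cumulative: 39
Frame 4: OPEN (5+4=9). Cumulative: 48
Frame 5: OPEN (9+0=9). Cumulative: 57
Frame 6: STRIKE. 10 + next two rolls (10+8) = 28. Cumulative: 85
Frame 7: STRIKE. 10 + next two rolls (8+0) = 18. Cumulative: 103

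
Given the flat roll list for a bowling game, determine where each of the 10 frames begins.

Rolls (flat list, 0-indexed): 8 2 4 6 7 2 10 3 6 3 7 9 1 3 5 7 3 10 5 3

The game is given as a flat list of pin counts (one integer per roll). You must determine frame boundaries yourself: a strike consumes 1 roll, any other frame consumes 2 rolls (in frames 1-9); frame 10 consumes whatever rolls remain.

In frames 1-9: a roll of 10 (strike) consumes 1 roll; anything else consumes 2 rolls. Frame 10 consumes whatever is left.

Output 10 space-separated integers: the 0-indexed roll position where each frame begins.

Frame 1 starts at roll index 0: rolls=8,2 (sum=10), consumes 2 rolls
Frame 2 starts at roll index 2: rolls=4,6 (sum=10), consumes 2 rolls
Frame 3 starts at roll index 4: rolls=7,2 (sum=9), consumes 2 rolls
Frame 4 starts at roll index 6: roll=10 (strike), consumes 1 roll
Frame 5 starts at roll index 7: rolls=3,6 (sum=9), consumes 2 rolls
Frame 6 starts at roll index 9: rolls=3,7 (sum=10), consumes 2 rolls
Frame 7 starts at roll index 11: rolls=9,1 (sum=10), consumes 2 rolls
Frame 8 starts at roll index 13: rolls=3,5 (sum=8), consumes 2 rolls
Frame 9 starts at roll index 15: rolls=7,3 (sum=10), consumes 2 rolls
Frame 10 starts at roll index 17: 3 remaining rolls

Answer: 0 2 4 6 7 9 11 13 15 17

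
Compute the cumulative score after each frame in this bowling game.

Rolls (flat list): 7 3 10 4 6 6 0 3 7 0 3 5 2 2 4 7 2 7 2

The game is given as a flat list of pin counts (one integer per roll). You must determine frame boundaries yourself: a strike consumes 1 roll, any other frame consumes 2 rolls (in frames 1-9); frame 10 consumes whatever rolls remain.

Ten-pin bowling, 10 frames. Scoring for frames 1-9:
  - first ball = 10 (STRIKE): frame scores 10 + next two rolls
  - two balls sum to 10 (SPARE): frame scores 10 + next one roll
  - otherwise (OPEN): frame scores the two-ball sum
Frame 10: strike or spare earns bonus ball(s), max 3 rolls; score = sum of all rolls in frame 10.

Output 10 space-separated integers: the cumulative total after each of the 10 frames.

Answer: 20 40 56 62 72 75 82 88 97 106

Derivation:
Frame 1: SPARE (7+3=10). 10 + next roll (10) = 20. Cumulative: 20
Frame 2: STRIKE. 10 + next two rolls (4+6) = 20. Cumulative: 40
Frame 3: SPARE (4+6=10). 10 + next roll (6) = 16. Cumulative: 56
Frame 4: OPEN (6+0=6). Cumulative: 62
Frame 5: SPARE (3+7=10). 10 + next roll (0) = 10. Cumulative: 72
Frame 6: OPEN (0+3=3). Cumulative: 75
Frame 7: OPEN (5+2=7). Cumulative: 82
Frame 8: OPEN (2+4=6). Cumulative: 88
Frame 9: OPEN (7+2=9). Cumulative: 97
Frame 10: OPEN. Sum of all frame-10 rolls (7+2) = 9. Cumulative: 106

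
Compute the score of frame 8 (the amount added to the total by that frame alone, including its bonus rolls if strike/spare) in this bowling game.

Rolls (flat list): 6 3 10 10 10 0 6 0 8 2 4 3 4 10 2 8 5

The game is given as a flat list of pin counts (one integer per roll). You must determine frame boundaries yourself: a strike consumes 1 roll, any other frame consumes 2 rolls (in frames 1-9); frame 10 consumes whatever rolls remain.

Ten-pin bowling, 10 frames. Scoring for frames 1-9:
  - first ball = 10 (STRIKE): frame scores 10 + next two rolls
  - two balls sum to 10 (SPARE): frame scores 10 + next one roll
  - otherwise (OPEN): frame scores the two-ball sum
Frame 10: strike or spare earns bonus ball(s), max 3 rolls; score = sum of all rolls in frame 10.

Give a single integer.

Answer: 7

Derivation:
Frame 1: OPEN (6+3=9). Cumulative: 9
Frame 2: STRIKE. 10 + next two rolls (10+10) = 30. Cumulative: 39
Frame 3: STRIKE. 10 + next two rolls (10+0) = 20. Cumulative: 59
Frame 4: STRIKE. 10 + next two rolls (0+6) = 16. Cumulative: 75
Frame 5: OPEN (0+6=6). Cumulative: 81
Frame 6: OPEN (0+8=8). Cumulative: 89
Frame 7: OPEN (2+4=6). Cumulative: 95
Frame 8: OPEN (3+4=7). Cumulative: 102
Frame 9: STRIKE. 10 + next two rolls (2+8) = 20. Cumulative: 122
Frame 10: SPARE. Sum of all frame-10 rolls (2+8+5) = 15. Cumulative: 137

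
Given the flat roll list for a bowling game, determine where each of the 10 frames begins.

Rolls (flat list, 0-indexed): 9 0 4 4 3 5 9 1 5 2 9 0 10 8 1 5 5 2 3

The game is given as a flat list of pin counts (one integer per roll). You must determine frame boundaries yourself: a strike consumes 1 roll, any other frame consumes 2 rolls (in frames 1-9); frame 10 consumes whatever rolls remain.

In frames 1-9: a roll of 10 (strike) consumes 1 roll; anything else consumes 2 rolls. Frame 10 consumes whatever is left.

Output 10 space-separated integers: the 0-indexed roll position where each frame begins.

Answer: 0 2 4 6 8 10 12 13 15 17

Derivation:
Frame 1 starts at roll index 0: rolls=9,0 (sum=9), consumes 2 rolls
Frame 2 starts at roll index 2: rolls=4,4 (sum=8), consumes 2 rolls
Frame 3 starts at roll index 4: rolls=3,5 (sum=8), consumes 2 rolls
Frame 4 starts at roll index 6: rolls=9,1 (sum=10), consumes 2 rolls
Frame 5 starts at roll index 8: rolls=5,2 (sum=7), consumes 2 rolls
Frame 6 starts at roll index 10: rolls=9,0 (sum=9), consumes 2 rolls
Frame 7 starts at roll index 12: roll=10 (strike), consumes 1 roll
Frame 8 starts at roll index 13: rolls=8,1 (sum=9), consumes 2 rolls
Frame 9 starts at roll index 15: rolls=5,5 (sum=10), consumes 2 rolls
Frame 10 starts at roll index 17: 2 remaining rolls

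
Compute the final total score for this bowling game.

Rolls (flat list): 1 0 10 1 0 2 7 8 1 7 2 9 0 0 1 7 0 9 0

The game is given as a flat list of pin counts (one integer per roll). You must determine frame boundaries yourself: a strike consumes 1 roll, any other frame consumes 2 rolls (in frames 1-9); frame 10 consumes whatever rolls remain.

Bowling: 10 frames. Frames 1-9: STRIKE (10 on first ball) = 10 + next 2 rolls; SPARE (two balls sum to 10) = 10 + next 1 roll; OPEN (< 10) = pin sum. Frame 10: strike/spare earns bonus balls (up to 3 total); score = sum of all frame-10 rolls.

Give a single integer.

Frame 1: OPEN (1+0=1). Cumulative: 1
Frame 2: STRIKE. 10 + next two rolls (1+0) = 11. Cumulative: 12
Frame 3: OPEN (1+0=1). Cumulative: 13
Frame 4: OPEN (2+7=9). Cumulative: 22
Frame 5: OPEN (8+1=9). Cumulative: 31
Frame 6: OPEN (7+2=9). Cumulative: 40
Frame 7: OPEN (9+0=9). Cumulative: 49
Frame 8: OPEN (0+1=1). Cumulative: 50
Frame 9: OPEN (7+0=7). Cumulative: 57
Frame 10: OPEN. Sum of all frame-10 rolls (9+0) = 9. Cumulative: 66

Answer: 66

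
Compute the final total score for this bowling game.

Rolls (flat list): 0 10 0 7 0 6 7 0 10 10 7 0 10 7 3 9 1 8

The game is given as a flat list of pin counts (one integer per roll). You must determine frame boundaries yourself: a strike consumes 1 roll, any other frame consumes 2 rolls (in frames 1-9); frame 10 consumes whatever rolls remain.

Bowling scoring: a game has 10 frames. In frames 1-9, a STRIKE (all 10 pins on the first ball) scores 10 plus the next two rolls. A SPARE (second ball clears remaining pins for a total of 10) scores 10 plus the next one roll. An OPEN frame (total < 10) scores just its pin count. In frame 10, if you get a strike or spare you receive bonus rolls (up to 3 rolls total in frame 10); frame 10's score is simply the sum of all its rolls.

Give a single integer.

Answer: 138

Derivation:
Frame 1: SPARE (0+10=10). 10 + next roll (0) = 10. Cumulative: 10
Frame 2: OPEN (0+7=7). Cumulative: 17
Frame 3: OPEN (0+6=6). Cumulative: 23
Frame 4: OPEN (7+0=7). Cumulative: 30
Frame 5: STRIKE. 10 + next two rolls (10+7) = 27. Cumulative: 57
Frame 6: STRIKE. 10 + next two rolls (7+0) = 17. Cumulative: 74
Frame 7: OPEN (7+0=7). Cumulative: 81
Frame 8: STRIKE. 10 + next two rolls (7+3) = 20. Cumulative: 101
Frame 9: SPARE (7+3=10). 10 + next roll (9) = 19. Cumulative: 120
Frame 10: SPARE. Sum of all frame-10 rolls (9+1+8) = 18. Cumulative: 138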